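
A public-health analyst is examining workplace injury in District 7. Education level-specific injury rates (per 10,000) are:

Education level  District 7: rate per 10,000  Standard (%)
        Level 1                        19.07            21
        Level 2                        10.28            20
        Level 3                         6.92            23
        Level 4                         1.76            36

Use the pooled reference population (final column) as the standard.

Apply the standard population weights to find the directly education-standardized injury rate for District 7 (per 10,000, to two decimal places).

8.29

Standard weights: 0.21, 0.20, 0.23, 0.36.
Standardized rate: 0.2100×19.07 + 0.2000×10.28 + 0.2300×6.92 + 0.3600×1.76 = 8.2859 per 10,000.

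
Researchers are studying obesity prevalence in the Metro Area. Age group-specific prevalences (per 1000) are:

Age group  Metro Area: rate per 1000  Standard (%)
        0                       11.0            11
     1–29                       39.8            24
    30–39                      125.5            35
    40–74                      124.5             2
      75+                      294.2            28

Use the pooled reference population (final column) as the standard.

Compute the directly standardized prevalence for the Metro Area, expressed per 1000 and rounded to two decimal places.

Standard weights: 0.11, 0.24, 0.35, 0.02, 0.28.
Standardized rate: 0.1100×11.0 + 0.2400×39.8 + 0.3500×125.5 + 0.0200×124.5 + 0.2800×294.2 = 139.5530 per 1000.

139.55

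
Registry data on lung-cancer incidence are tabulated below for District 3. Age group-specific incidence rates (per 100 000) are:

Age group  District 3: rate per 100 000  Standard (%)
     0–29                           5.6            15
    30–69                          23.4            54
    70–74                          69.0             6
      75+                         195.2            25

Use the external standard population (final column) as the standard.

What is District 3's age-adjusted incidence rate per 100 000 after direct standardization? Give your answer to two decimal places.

66.42

Standard weights: 0.15, 0.54, 0.06, 0.25.
Standardized rate: 0.1500×5.6 + 0.5400×23.4 + 0.0600×69.0 + 0.2500×195.2 = 66.4160 per 100 000.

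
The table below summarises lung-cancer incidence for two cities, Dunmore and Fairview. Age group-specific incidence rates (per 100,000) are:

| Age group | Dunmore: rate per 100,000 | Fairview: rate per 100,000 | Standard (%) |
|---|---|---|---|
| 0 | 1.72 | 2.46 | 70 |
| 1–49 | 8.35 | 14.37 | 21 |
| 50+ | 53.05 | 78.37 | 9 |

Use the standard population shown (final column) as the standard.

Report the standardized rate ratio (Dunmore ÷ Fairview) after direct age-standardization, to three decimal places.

0.656

Standard weights: 0.70, 0.21, 0.09.
Dunmore: 0.7000×1.72 + 0.2100×8.35 + 0.0900×53.05 = 7.7320 per 100,000.
Fairview: 0.7000×2.46 + 0.2100×14.37 + 0.0900×78.37 = 11.7930 per 100,000.
Ratio = 7.7320 ÷ 11.7930 = 0.65564.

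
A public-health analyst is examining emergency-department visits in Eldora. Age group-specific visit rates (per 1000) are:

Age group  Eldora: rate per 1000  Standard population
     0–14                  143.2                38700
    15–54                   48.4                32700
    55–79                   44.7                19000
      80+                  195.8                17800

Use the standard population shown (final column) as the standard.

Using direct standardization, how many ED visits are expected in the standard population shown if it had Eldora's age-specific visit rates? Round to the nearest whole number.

11459

Expected ED visits = Σ (standard pop × age-specific rate ÷ 1000)
= 38700×143.2/1000 + 32700×48.4/1000 + 19000×44.7/1000 + 17800×195.8/1000
= 5541.84 + 1582.68 + 849.30 + 3485.24 = 11459.06.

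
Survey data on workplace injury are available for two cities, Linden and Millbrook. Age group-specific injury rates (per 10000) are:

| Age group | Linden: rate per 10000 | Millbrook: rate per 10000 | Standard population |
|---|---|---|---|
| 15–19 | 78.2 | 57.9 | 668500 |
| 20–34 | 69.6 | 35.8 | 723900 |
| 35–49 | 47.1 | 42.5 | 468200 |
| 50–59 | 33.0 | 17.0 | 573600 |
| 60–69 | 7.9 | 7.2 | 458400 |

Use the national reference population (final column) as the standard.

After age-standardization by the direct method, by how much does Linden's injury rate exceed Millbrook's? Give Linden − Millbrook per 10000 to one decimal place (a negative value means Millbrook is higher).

17.2

Standard total = 2892600; weights = 0.2311, 0.2503, 0.1619, 0.1983, 0.1585.
Linden: 0.2311×78.2 + 0.2503×69.6 + 0.1619×47.1 + 0.1983×33.0 + 0.1585×7.9 = 50.9101 per 10000.
Millbrook: 0.2311×57.9 + 0.2503×35.8 + 0.1619×42.5 + 0.1983×17.0 + 0.1585×7.2 = 33.7316 per 10000.
Difference = 50.9101 − 33.7316 = 17.1785.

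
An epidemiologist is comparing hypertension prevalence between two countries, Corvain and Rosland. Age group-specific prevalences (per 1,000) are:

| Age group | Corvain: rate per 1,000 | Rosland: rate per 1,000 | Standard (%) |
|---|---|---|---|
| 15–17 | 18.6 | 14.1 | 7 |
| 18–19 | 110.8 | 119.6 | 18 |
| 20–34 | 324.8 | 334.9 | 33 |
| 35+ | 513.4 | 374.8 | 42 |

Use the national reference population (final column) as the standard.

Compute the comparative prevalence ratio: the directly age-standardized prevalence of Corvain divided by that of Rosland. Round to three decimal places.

1.185

Standard weights: 0.07, 0.18, 0.33, 0.42.
Corvain: 0.0700×18.6 + 0.1800×110.8 + 0.3300×324.8 + 0.4200×513.4 = 344.0580 per 1,000.
Rosland: 0.0700×14.1 + 0.1800×119.6 + 0.3300×334.9 + 0.4200×374.8 = 290.4480 per 1,000.
Ratio = 344.0580 ÷ 290.4480 = 1.18458.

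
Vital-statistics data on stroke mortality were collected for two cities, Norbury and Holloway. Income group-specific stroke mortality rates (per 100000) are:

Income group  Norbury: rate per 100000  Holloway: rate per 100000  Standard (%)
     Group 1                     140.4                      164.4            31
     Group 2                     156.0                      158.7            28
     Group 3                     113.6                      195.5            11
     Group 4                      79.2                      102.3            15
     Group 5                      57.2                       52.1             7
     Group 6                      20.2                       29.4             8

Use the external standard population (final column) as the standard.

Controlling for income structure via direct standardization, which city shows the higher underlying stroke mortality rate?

Standard weights: 0.31, 0.28, 0.11, 0.15, 0.07, 0.08.
Norbury: 0.3100×140.4 + 0.2800×156.0 + 0.1100×113.6 + 0.1500×79.2 + 0.0700×57.2 + 0.0800×20.2 = 117.2000 per 100000.
Holloway: 0.3100×164.4 + 0.2800×158.7 + 0.1100×195.5 + 0.1500×102.3 + 0.0700×52.1 + 0.0800×29.4 = 138.2490 per 100000.

Holloway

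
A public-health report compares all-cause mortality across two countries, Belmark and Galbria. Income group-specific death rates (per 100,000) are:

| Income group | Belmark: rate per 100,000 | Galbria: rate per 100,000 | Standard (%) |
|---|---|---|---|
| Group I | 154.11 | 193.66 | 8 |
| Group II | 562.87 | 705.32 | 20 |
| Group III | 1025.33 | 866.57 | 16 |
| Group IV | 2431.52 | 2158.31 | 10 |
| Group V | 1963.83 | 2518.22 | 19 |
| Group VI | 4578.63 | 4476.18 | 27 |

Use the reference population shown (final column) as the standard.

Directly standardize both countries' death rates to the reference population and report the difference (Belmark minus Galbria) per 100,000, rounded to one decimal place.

Standard weights: 0.08, 0.20, 0.16, 0.10, 0.19, 0.27.
Belmark: 0.0800×154.11 + 0.2000×562.87 + 0.1600×1025.33 + 0.1000×2431.52 + 0.1900×1963.83 + 0.2700×4578.63 = 2141.4654 per 100,000.
Galbria: 0.0800×193.66 + 0.2000×705.32 + 0.1600×866.57 + 0.1000×2158.31 + 0.1900×2518.22 + 0.2700×4476.18 = 2198.0694 per 100,000.
Difference = 2141.4654 − 2198.0694 = -56.6040.

-56.6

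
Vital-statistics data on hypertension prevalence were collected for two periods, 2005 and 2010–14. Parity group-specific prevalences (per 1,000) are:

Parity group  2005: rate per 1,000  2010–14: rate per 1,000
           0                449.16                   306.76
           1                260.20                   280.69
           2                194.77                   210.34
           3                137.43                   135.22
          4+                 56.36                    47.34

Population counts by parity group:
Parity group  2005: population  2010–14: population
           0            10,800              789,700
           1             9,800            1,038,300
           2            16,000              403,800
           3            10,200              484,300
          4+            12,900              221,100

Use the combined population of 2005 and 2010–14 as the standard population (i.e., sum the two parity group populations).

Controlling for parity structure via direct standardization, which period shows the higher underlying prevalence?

Combined standard total = 2,996,900; weights = 0.2671, 0.3497, 0.1401, 0.1650, 0.0781.
2005: 0.2671×449.16 + 0.3497×260.20 + 0.1401×194.77 + 0.1650×137.43 + 0.0781×56.36 = 265.3342 per 1,000.
2010–14: 0.2671×306.76 + 0.3497×280.69 + 0.1401×210.34 + 0.1650×135.22 + 0.0781×47.34 = 235.5758 per 1,000.
The crude rates (211.83 vs 236.48) would put 2010–14 higher, but that reflects its parity composition; once standardized to a common parity structure, 2005 has the higher underlying rate.

2005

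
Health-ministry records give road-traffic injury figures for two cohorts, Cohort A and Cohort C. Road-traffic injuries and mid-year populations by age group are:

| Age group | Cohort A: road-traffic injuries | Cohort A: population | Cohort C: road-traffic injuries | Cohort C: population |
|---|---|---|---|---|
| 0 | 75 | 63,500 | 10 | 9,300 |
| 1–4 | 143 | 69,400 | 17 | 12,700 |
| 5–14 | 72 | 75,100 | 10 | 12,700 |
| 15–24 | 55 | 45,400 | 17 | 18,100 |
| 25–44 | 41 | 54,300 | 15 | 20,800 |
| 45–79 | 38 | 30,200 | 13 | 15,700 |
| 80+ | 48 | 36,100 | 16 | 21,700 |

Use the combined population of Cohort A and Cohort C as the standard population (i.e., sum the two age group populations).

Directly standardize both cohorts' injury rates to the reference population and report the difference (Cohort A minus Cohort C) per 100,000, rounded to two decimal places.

Age-specific rates per 100,000 for Cohort A: 118.11, 206.05, 95.87, 121.15, 75.51, 125.83, 132.96.
For Cohort C: 107.53, 133.86, 78.74, 93.92, 72.12, 82.80, 73.73.
Combined standard total = 485,000; weights = 0.1501, 0.1693, 0.1810, 0.1309, 0.1548, 0.0946, 0.1192.
Cohort A: 0.1501×118.11 + 0.1693×206.05 + 0.1810×95.87 + 0.1309×121.15 + 0.1548×75.51 + 0.0946×125.83 + 0.1192×132.96 = 125.2720 per 100,000.
Cohort C: 0.1501×107.53 + 0.1693×133.86 + 0.1810×78.74 + 0.1309×93.92 + 0.1548×72.12 + 0.0946×82.80 + 0.1192×73.73 = 93.1411 per 100,000.
Difference = 125.2720 − 93.1411 = 32.1309.

32.13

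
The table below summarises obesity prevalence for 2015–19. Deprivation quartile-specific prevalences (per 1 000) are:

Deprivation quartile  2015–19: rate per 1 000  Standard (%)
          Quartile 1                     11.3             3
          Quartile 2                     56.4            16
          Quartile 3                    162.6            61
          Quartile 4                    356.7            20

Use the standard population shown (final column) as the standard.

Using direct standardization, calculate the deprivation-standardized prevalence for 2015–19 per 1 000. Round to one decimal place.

Standard weights: 0.03, 0.16, 0.61, 0.20.
Standardized rate: 0.0300×11.3 + 0.1600×56.4 + 0.6100×162.6 + 0.2000×356.7 = 179.8890 per 1 000.

179.9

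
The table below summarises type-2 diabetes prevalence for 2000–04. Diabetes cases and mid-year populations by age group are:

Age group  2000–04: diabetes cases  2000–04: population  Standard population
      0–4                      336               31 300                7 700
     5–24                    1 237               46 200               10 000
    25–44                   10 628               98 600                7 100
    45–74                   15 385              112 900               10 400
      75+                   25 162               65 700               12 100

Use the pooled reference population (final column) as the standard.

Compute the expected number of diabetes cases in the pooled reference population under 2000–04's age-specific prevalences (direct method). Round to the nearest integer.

7167

Age-specific rates per 1 000 for 2000–04: 10.735, 26.775, 107.789, 136.271, 382.983.
Expected diabetes cases = Σ (standard pop × age-specific rate ÷ 1 000)
= 7 700×10.735/1 000 + 10 000×26.775/1 000 + 7 100×107.789/1 000 + 10 400×136.271/1 000 + 12 100×382.983/1 000
= 82.66 + 267.75 + 765.30 + 1417.22 + 4634.10 = 7167.03.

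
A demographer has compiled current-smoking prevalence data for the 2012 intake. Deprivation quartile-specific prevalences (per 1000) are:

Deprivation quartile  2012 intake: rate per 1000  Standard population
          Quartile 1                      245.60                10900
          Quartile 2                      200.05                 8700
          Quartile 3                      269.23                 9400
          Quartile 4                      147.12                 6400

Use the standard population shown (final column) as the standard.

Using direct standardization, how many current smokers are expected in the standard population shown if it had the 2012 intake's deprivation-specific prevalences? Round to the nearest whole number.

Expected current smokers = Σ (standard pop × deprivation-specific rate ÷ 1000)
= 10900×245.60/1000 + 8700×200.05/1000 + 9400×269.23/1000 + 6400×147.12/1000
= 2677.04 + 1740.43 + 2530.76 + 941.57 = 7889.81.

7890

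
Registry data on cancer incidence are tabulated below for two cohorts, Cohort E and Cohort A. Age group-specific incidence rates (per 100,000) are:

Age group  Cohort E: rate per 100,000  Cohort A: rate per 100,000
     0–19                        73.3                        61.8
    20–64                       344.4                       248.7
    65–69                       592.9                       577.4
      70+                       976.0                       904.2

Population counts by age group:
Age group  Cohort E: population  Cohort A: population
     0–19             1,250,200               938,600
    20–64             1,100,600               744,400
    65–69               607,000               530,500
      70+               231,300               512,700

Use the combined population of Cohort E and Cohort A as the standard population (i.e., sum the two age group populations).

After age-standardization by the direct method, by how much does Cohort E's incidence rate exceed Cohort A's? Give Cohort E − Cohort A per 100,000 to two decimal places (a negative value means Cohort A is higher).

Combined standard total = 5,915,300; weights = 0.3700, 0.3119, 0.1923, 0.1258.
Cohort E: 0.3700×73.3 + 0.3119×344.4 + 0.1923×592.9 + 0.1258×976.0 = 371.3125 per 100,000.
Cohort A: 0.3700×61.8 + 0.3119×248.7 + 0.1923×577.4 + 0.1258×904.2 = 325.1968 per 100,000.
Difference = 371.3125 − 325.1968 = 46.1157.

46.12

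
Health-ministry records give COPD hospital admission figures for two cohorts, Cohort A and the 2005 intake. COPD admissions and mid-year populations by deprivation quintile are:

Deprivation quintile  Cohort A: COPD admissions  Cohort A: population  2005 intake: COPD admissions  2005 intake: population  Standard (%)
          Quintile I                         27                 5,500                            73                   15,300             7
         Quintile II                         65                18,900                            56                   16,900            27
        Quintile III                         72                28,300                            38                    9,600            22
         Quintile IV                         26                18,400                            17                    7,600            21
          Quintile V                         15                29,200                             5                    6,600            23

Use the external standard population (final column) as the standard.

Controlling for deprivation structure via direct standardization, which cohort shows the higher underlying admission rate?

Deprivation-specific rates per 10,000 for Cohort A: 49.09, 34.39, 25.44, 14.13, 5.14.
For the 2005 intake: 47.71, 33.14, 39.58, 22.37, 7.58.
Standard weights: 0.07, 0.27, 0.22, 0.21, 0.23.
Cohort A: 0.0700×49.09 + 0.2700×34.39 + 0.2200×25.44 + 0.2100×14.13 + 0.2300×5.14 = 22.4681 per 10,000.
The 2005 intake: 0.0700×47.71 + 0.2700×33.14 + 0.2200×39.58 + 0.2100×22.37 + 0.2300×7.58 = 27.4347 per 10,000.

2005 intake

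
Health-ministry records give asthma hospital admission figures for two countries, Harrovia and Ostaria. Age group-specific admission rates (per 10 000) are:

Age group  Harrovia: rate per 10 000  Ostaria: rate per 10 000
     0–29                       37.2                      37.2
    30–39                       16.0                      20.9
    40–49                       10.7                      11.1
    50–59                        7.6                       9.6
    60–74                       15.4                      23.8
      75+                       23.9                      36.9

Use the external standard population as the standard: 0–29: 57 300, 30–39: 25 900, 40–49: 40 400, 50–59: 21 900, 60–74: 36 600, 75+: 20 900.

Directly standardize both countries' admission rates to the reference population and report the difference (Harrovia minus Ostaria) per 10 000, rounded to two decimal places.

-3.77

Standard total = 203 000; weights = 0.2823, 0.1276, 0.1990, 0.1079, 0.1803, 0.1030.
Harrovia: 0.2823×37.2 + 0.1276×16.0 + 0.1990×10.7 + 0.1079×7.6 + 0.1803×15.4 + 0.1030×23.9 = 20.7282 per 10 000.
Ostaria: 0.2823×37.2 + 0.1276×20.9 + 0.1990×11.1 + 0.1079×9.6 + 0.1803×23.8 + 0.1030×36.9 = 24.5017 per 10 000.
Difference = 20.7282 − 24.5017 = -3.7734.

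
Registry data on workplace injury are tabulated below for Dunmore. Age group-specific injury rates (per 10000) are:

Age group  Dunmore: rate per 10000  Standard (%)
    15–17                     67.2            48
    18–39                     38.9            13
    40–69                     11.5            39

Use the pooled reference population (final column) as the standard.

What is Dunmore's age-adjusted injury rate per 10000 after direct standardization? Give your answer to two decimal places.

Standard weights: 0.48, 0.13, 0.39.
Standardized rate: 0.4800×67.2 + 0.1300×38.9 + 0.3900×11.5 = 41.7980 per 10000.

41.80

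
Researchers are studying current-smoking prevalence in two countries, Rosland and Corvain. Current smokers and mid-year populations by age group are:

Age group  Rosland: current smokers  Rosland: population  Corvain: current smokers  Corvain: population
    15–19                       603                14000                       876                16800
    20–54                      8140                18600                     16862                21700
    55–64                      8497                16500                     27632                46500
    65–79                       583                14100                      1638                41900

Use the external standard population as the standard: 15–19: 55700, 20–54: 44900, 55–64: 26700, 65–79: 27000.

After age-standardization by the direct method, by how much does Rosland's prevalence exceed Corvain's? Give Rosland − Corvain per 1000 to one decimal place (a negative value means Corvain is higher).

Age-specific rates per 1000 for Rosland: 43.071, 437.634, 514.970, 41.348.
For Corvain: 52.143, 777.051, 594.237, 39.093.
Standard total = 154300; weights = 0.3610, 0.2910, 0.1730, 0.1750.
Rosland: 0.3610×43.071 + 0.2910×437.634 + 0.1730×514.970 + 0.1750×41.348 = 239.2413 per 1000.
Corvain: 0.3610×52.143 + 0.2910×777.051 + 0.1730×594.237 + 0.1750×39.093 = 354.6051 per 1000.
Difference = 239.2413 − 354.6051 = -115.3637.

-115.4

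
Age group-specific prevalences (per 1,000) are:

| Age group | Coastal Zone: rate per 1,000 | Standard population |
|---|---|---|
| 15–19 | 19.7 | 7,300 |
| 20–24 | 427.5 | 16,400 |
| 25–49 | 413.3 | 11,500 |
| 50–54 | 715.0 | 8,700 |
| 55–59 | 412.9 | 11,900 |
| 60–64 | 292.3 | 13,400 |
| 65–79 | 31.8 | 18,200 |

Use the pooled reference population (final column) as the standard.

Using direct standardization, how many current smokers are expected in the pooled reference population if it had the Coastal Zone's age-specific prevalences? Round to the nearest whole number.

27537

Expected current smokers = Σ (standard pop × age-specific rate ÷ 1,000)
= 7,300×19.7/1,000 + 16,400×427.5/1,000 + 11,500×413.3/1,000 + 8,700×715.0/1,000 + 11,900×412.9/1,000 + 13,400×292.3/1,000 + 18,200×31.8/1,000
= 143.81 + 7011.00 + 4752.95 + 6220.50 + 4913.51 + 3916.82 + 578.76 = 27537.35.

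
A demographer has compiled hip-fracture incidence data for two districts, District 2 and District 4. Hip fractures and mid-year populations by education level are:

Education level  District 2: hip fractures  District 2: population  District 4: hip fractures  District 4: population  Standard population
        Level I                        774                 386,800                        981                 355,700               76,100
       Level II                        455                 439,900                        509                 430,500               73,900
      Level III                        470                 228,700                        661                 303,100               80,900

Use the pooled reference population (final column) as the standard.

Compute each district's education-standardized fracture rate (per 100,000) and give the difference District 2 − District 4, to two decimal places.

Education-specific rates per 100,000 for District 2: 200.10, 103.43, 205.51.
For District 4: 275.79, 118.23, 218.08.
Standard total = 230,900; weights = 0.3296, 0.3201, 0.3504.
District 2: 0.3296×200.10 + 0.3201×103.43 + 0.3504×205.51 = 171.0578 per 100,000.
District 4: 0.3296×275.79 + 0.3201×118.23 + 0.3504×218.08 = 205.1457 per 100,000.
Difference = 171.0578 − 205.1457 = -34.0879.

-34.09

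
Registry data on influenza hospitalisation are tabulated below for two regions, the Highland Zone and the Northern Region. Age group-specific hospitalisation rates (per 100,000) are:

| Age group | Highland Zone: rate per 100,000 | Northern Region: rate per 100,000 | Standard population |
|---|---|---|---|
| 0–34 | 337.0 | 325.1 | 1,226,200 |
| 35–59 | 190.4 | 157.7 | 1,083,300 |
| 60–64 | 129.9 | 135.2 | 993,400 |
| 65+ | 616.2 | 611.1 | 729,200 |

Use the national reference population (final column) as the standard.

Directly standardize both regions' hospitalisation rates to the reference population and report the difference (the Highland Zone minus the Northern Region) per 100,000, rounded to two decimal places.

12.02

Standard total = 4,032,100; weights = 0.3041, 0.2687, 0.2464, 0.1808.
The Highland Zone: 0.3041×337.0 + 0.2687×190.4 + 0.2464×129.9 + 0.1808×616.2 = 297.0823 per 100,000.
The Northern Region: 0.3041×325.1 + 0.2687×157.7 + 0.2464×135.2 + 0.1808×611.1 = 285.0613 per 100,000.
Difference = 297.0823 − 285.0613 = 12.0209.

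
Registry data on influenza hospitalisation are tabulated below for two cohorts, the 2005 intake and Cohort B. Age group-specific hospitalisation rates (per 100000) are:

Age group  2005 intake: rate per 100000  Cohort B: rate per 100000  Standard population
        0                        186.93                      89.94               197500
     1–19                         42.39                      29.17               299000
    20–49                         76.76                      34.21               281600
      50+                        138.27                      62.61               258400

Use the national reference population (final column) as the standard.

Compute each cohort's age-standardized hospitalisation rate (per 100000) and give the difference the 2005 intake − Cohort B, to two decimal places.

52.72

Standard total = 1036500; weights = 0.1905, 0.2885, 0.2717, 0.2493.
The 2005 intake: 0.1905×186.93 + 0.2885×42.39 + 0.2717×76.76 + 0.2493×138.27 = 103.1721 per 100000.
Cohort B: 0.1905×89.94 + 0.2885×29.17 + 0.2717×34.21 + 0.2493×62.61 = 50.4553 per 100000.
Difference = 103.1721 − 50.4553 = 52.7168.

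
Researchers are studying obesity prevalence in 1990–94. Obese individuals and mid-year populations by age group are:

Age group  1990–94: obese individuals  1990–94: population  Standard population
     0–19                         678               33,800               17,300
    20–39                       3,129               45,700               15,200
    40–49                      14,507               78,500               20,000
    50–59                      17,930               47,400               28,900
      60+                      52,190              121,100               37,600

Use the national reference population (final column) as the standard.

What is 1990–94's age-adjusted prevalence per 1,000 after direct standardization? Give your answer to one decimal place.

270.8

Age-specific rates per 1,000 for 1990–94: 20.059, 68.468, 184.803, 378.270, 430.966.
Standard total = 119,000; weights = 0.1454, 0.1277, 0.1681, 0.2429, 0.3160.
Standardized rate: 0.1454×20.059 + 0.1277×68.468 + 0.1681×184.803 + 0.2429×378.270 + 0.3160×430.966 = 270.7573 per 1,000.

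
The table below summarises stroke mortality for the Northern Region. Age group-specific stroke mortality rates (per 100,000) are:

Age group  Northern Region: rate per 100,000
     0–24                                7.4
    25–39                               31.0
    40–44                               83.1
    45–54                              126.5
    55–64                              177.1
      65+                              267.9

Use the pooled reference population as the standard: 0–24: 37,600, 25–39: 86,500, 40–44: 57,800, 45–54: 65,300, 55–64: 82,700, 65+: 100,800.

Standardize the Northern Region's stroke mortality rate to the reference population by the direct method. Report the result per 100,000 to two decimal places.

Standard total = 430,700; weights = 0.0873, 0.2008, 0.1342, 0.1516, 0.1920, 0.2340.
Standardized rate: 0.0873×7.4 + 0.2008×31.0 + 0.1342×83.1 + 0.1516×126.5 + 0.1920×177.1 + 0.2340×267.9 = 133.9073 per 100,000.

133.91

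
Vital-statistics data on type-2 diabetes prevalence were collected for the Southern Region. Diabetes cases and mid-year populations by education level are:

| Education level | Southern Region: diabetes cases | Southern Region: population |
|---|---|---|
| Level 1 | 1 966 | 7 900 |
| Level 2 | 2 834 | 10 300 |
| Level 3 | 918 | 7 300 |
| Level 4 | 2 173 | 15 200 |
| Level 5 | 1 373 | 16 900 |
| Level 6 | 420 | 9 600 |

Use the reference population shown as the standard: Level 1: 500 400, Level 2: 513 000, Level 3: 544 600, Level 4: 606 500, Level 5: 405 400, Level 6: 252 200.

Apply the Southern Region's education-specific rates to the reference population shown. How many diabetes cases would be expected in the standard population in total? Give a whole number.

464840

Education-specific rates per 1 000 for the Southern Region: 248.861, 275.146, 125.753, 142.961, 81.243, 43.750.
Expected diabetes cases = Σ (standard pop × education-specific rate ÷ 1 000)
= 500 400×248.861/1 000 + 513 000×275.146/1 000 + 544 600×125.753/1 000 + 606 500×142.961/1 000 + 405 400×81.243/1 000 + 252 200×43.750/1 000
= 124529.92 + 141149.71 + 68485.32 + 86705.56 + 32935.75 + 11033.75 = 464840.01.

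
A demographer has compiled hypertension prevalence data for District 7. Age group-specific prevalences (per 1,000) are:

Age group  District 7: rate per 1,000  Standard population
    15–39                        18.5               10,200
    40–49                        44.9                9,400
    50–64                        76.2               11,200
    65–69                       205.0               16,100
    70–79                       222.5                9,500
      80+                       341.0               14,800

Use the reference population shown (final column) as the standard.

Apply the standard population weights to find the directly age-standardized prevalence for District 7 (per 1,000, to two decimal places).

Standard total = 71,200; weights = 0.1433, 0.1320, 0.1573, 0.2261, 0.1334, 0.2079.
Standardized rate: 0.1433×18.5 + 0.1320×44.9 + 0.1573×76.2 + 0.2261×205.0 + 0.1334×222.5 + 0.2079×341.0 = 167.4895 per 1,000.

167.49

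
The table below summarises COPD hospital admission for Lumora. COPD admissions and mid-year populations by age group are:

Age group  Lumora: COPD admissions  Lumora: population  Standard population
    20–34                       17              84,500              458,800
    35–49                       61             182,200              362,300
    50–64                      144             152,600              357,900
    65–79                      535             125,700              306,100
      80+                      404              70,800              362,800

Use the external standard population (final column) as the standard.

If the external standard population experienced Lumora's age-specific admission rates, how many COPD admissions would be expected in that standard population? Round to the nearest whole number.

3924

Age-specific rates per 10,000 for Lumora: 2.01, 3.35, 9.44, 42.56, 57.06.
Expected COPD admissions = Σ (standard pop × age-specific rate ÷ 10,000)
= 458,800×2.01/10,000 + 362,300×3.35/10,000 + 357,900×9.44/10,000 + 306,100×42.56/10,000 + 362,800×57.06/10,000
= 92.30 + 121.30 + 337.73 + 1302.81 + 2070.21 = 3924.36.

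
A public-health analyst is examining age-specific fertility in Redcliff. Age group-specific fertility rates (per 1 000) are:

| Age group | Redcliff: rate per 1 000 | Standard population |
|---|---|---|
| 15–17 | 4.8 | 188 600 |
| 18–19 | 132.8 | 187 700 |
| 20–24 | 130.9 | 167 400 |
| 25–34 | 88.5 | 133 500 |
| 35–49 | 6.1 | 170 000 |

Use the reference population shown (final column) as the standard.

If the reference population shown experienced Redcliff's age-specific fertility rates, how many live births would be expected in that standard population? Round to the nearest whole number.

60596

Expected live births = Σ (standard pop × age-specific rate ÷ 1 000)
= 188 600×4.8/1 000 + 187 700×132.8/1 000 + 167 400×130.9/1 000 + 133 500×88.5/1 000 + 170 000×6.1/1 000
= 905.28 + 24926.56 + 21912.66 + 11814.75 + 1037.00 = 60596.25.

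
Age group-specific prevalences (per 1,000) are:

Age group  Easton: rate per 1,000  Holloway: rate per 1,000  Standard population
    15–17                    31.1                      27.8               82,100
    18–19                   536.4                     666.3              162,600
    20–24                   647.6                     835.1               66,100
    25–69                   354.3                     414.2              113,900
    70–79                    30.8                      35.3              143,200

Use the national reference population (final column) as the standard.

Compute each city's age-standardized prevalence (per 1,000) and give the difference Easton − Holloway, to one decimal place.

-71.7

Standard total = 567,900; weights = 0.1446, 0.2863, 0.1164, 0.2006, 0.2522.
Easton: 0.1446×31.1 + 0.2863×536.4 + 0.1164×647.6 + 0.2006×354.3 + 0.2522×30.8 = 312.2797 per 1,000.
Holloway: 0.1446×27.8 + 0.2863×666.3 + 0.1164×835.1 + 0.2006×414.2 + 0.2522×35.3 = 383.9676 per 1,000.
Difference = 312.2797 − 383.9676 = -71.6879.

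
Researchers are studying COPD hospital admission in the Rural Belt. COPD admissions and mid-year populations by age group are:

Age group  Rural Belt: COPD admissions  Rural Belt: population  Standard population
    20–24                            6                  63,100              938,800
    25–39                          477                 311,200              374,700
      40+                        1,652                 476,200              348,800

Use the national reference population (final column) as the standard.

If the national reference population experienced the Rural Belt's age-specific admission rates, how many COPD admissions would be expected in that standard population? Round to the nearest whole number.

1874

Age-specific rates per 10,000 for the Rural Belt: 0.95, 15.33, 34.69.
Expected COPD admissions = Σ (standard pop × age-specific rate ÷ 10,000)
= 938,800×0.95/10,000 + 374,700×15.33/10,000 + 348,800×34.69/10,000
= 89.27 + 574.33 + 1210.03 = 1873.63.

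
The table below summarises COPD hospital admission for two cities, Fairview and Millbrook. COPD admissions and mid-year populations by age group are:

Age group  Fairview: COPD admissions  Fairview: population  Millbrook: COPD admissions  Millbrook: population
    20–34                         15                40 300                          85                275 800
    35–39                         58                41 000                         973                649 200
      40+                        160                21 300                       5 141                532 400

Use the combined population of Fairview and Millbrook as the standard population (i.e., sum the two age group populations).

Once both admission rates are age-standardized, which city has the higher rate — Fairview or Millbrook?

Age-specific rates per 10 000 for Fairview: 3.72, 14.15, 75.12.
For Millbrook: 3.08, 14.99, 96.56.
Combined standard total = 1 560 000; weights = 0.2026, 0.4424, 0.3549.
Fairview: 0.2026×3.72 + 0.4424×14.15 + 0.3549×75.12 = 33.6749 per 10 000.
Millbrook: 0.2026×3.08 + 0.4424×14.99 + 0.3549×96.56 = 41.5292 per 10 000.

Millbrook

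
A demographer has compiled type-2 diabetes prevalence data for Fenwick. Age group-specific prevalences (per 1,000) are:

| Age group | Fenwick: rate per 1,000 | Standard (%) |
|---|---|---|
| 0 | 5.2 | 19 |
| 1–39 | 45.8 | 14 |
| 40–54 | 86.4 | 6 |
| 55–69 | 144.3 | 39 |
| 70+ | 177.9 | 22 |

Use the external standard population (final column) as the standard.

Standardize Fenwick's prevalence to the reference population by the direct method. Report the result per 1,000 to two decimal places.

Standard weights: 0.19, 0.14, 0.06, 0.39, 0.22.
Standardized rate: 0.1900×5.2 + 0.1400×45.8 + 0.0600×86.4 + 0.3900×144.3 + 0.2200×177.9 = 107.9990 per 1,000.

108.00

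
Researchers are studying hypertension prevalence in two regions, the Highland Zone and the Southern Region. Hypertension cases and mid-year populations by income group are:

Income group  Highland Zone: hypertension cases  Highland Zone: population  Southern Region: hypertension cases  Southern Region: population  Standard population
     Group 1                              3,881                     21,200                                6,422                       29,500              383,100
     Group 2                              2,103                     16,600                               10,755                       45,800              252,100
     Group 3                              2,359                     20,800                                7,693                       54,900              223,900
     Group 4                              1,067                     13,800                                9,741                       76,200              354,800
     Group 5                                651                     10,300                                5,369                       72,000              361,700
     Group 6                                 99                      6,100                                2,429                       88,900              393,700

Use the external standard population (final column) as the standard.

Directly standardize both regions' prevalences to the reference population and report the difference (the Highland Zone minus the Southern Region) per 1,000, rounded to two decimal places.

Income-specific rates per 1,000 for the Highland Zone: 183.066, 126.687, 113.413, 77.319, 63.204, 16.230.
For the Southern Region: 217.695, 234.825, 140.128, 127.835, 74.569, 27.323.
Standard total = 1,969,300; weights = 0.1945, 0.1280, 0.1137, 0.1802, 0.1837, 0.1999.
The Highland Zone: 0.1945×183.066 + 0.1280×126.687 + 0.1137×113.413 + 0.1802×77.319 + 0.1837×63.204 + 0.1999×16.230 = 93.5087 per 1,000.
The Southern Region: 0.1945×217.695 + 0.1280×234.825 + 0.1137×140.128 + 0.1802×127.835 + 0.1837×74.569 + 0.1999×27.323 = 130.5324 per 1,000.
Difference = 93.5087 − 130.5324 = -37.0237.

-37.02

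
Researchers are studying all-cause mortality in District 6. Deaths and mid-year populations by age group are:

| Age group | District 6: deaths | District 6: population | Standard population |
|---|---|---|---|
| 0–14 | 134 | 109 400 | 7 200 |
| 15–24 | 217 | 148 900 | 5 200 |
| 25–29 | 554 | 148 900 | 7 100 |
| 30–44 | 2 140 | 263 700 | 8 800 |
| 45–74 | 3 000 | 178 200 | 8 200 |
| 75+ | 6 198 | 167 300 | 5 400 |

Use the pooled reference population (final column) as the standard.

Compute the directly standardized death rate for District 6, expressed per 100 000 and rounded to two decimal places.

Age-specific rates per 100 000 for District 6: 122.49, 145.74, 372.06, 811.53, 1683.50, 3704.72.
Standard total = 41 900; weights = 0.1718, 0.1241, 0.1695, 0.2100, 0.1957, 0.1289.
Standardized rate: 0.1718×122.49 + 0.1241×145.74 + 0.1695×372.06 + 0.2100×811.53 + 0.1957×1683.50 + 0.1289×3704.72 = 1079.5471 per 100 000.

1079.55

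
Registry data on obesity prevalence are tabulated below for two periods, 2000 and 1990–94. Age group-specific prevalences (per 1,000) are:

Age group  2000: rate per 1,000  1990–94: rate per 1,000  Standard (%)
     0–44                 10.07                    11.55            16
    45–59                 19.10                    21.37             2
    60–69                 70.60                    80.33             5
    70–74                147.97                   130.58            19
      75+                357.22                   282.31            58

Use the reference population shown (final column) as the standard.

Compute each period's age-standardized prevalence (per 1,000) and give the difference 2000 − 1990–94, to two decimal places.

45.98

Standard weights: 0.16, 0.02, 0.05, 0.19, 0.58.
2000: 0.1600×10.07 + 0.0200×19.10 + 0.0500×70.60 + 0.1900×147.97 + 0.5800×357.22 = 240.8251 per 1,000.
1990–94: 0.1600×11.55 + 0.0200×21.37 + 0.0500×80.33 + 0.1900×130.58 + 0.5800×282.31 = 194.8419 per 1,000.
Difference = 240.8251 − 194.8419 = 45.9832.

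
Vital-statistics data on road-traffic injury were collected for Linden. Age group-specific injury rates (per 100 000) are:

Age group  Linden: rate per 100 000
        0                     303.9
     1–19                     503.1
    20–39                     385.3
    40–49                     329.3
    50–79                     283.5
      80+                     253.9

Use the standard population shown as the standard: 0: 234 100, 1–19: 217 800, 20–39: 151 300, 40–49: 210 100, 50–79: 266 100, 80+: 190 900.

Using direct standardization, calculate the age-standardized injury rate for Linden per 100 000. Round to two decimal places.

340.16

Standard total = 1 270 300; weights = 0.1843, 0.1715, 0.1191, 0.1654, 0.2095, 0.1503.
Standardized rate: 0.1843×303.9 + 0.1715×503.1 + 0.1191×385.3 + 0.1654×329.3 + 0.2095×283.5 + 0.1503×253.9 = 340.1628 per 100 000.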